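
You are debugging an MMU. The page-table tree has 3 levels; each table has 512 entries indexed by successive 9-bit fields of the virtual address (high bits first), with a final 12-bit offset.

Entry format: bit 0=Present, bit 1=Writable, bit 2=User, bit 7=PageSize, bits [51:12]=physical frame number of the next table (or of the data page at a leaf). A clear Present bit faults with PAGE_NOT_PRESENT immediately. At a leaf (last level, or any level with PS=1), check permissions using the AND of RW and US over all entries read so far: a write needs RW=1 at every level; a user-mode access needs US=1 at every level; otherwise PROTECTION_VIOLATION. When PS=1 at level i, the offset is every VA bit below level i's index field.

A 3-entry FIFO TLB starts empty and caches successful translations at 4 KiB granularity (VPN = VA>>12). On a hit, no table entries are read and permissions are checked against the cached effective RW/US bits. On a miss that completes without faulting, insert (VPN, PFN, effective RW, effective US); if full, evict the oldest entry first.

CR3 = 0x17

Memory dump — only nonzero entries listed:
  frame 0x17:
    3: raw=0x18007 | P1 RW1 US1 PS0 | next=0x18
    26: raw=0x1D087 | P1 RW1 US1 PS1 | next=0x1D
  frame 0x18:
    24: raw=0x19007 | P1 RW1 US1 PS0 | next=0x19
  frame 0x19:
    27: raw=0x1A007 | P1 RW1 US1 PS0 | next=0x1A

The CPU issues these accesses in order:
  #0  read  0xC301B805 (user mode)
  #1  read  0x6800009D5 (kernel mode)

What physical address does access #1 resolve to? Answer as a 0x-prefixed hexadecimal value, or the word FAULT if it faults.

Per-access translation:
#0 VA=0xC301B805 (r,user):
  L0: frame=0x17 idx=3 entry=0x18007 [P=1 RW=1 US=1 PS=0]
  L1: frame=0x18 idx=24 entry=0x19007 [P=1 RW=1 US=1 PS=0]
  L2: frame=0x19 idx=27 entry=0x1A007 [P=1 RW=1 US=1 PS=0]
  → PA=0x1A805  (3 entries read)
#1 VA=0x6800009D5 (r,kernel):
  L0: frame=0x17 idx=26 entry=0x1D087 [P=1 RW=1 US=1 PS=1]
  → PA=0x1D9D5 (huge @L0)  (1 entries read)

Access #1 PA: 0x1D9D5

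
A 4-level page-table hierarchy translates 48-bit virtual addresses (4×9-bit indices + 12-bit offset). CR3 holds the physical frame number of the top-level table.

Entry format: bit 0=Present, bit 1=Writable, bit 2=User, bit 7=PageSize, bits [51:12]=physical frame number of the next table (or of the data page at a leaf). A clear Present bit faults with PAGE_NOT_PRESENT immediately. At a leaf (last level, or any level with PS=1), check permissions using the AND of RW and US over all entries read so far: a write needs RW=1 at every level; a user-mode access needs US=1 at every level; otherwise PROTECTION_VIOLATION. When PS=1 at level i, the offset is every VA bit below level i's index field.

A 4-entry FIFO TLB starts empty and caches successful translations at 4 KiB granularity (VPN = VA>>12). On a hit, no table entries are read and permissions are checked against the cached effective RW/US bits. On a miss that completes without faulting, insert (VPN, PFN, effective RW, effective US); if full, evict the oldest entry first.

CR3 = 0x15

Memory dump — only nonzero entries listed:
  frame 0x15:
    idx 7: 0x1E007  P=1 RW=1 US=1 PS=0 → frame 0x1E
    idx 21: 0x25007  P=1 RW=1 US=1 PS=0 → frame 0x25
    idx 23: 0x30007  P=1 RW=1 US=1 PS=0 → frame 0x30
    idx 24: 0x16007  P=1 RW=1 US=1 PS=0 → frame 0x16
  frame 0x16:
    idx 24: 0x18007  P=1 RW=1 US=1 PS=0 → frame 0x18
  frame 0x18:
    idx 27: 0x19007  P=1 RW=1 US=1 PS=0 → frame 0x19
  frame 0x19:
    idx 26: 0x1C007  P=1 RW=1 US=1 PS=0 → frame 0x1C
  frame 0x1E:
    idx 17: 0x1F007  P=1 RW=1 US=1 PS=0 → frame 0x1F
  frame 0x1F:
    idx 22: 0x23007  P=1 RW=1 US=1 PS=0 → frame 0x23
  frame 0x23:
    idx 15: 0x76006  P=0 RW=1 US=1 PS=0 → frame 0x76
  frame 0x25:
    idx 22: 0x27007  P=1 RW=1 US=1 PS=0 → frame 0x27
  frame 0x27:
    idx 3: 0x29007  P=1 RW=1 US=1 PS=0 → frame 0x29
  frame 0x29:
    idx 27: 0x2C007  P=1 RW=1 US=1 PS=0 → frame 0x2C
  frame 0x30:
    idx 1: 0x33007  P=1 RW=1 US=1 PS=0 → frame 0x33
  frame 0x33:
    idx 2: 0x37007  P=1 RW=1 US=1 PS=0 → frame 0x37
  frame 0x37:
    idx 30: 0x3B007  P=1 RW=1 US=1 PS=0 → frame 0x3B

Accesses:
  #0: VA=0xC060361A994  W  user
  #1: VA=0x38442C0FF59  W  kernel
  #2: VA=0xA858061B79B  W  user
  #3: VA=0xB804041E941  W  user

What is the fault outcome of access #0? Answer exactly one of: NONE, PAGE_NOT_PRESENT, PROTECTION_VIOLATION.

Walk each access:
#0 VA=0xC060361A994 (w,user):
  L0 @0x15[24] → 0x16007  P=1,RW=1,US=1,PS=0
  L1 @0x16[24] → 0x18007  P=1,RW=1,US=1,PS=0
  L2 @0x18[27] → 0x19007  P=1,RW=1,US=1,PS=0
  L3 @0x19[26] → 0x1C007  P=1,RW=1,US=1,PS=0
  → PA=0x1C994  (4 entries read)
#1 VA=0x38442C0FF59 (w,kernel):
  L0 @0x15[7] → 0x1E007  P=1,RW=1,US=1,PS=0
  L1 @0x1E[17] → 0x1F007  P=1,RW=1,US=1,PS=0
  L2 @0x1F[22] → 0x23007  P=1,RW=1,US=1,PS=0
  L3 @0x23[15] → 0x76006  P=0,RW=1,US=1,PS=0
  → PAGE_NOT_PRESENT  (4 entries read)
#2 VA=0xA858061B79B (w,user):
  L0 @0x15[21] → 0x25007  P=1,RW=1,US=1,PS=0
  L1 @0x25[22] → 0x27007  P=1,RW=1,US=1,PS=0
  L2 @0x27[3] → 0x29007  P=1,RW=1,US=1,PS=0
  L3 @0x29[27] → 0x2C007  P=1,RW=1,US=1,PS=0
  → PA=0x2C79B  (4 entries read)
#3 VA=0xB804041E941 (w,user):
  L0 @0x15[23] → 0x30007  P=1,RW=1,US=1,PS=0
  L1 @0x30[1] → 0x33007  P=1,RW=1,US=1,PS=0
  L2 @0x33[2] → 0x37007  P=1,RW=1,US=1,PS=0
  L3 @0x37[30] → 0x3B007  P=1,RW=1,US=1,PS=0
  → PA=0x3B941  (4 entries read)

Access #0 fault: NONE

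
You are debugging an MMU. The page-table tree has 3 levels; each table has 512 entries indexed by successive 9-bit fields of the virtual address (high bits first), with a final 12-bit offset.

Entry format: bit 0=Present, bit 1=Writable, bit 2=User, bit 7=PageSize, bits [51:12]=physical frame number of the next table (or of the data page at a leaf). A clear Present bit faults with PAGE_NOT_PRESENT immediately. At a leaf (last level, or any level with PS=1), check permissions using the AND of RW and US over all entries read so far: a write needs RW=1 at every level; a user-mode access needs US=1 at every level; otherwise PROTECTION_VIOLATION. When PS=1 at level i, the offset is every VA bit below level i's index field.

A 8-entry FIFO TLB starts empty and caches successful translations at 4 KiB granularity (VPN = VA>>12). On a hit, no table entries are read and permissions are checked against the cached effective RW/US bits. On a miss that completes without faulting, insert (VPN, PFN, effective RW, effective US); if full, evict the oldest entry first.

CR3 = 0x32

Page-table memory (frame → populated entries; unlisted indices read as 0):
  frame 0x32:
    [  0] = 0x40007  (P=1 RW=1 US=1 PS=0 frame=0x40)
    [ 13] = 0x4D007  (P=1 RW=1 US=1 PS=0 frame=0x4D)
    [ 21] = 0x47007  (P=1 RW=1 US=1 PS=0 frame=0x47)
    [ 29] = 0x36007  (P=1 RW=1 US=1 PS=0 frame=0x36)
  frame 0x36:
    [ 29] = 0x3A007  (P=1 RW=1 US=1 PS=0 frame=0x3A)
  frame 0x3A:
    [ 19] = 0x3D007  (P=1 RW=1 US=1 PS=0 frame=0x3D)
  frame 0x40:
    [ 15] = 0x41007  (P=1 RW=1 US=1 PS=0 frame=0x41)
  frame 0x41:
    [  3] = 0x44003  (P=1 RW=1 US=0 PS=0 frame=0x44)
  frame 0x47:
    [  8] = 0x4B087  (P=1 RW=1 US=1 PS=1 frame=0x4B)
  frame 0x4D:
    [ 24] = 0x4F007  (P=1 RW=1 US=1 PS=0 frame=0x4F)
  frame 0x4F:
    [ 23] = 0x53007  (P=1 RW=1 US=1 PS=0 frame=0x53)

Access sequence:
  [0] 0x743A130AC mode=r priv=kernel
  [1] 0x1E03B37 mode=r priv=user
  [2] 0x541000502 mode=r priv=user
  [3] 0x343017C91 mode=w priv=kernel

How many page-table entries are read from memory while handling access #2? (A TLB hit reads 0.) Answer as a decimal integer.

Per-access translation:
#0 VA=0x743A130AC (r,kernel):
  [0] read 0x32 idx=29: raw=0x36007 flags P=1 W=1 U=1 S=0
  [1] read 0x36 idx=29: raw=0x3A007 flags P=1 W=1 U=1 S=0
  [2] read 0x3A idx=19: raw=0x3D007 flags P=1 W=1 U=1 S=0
  ⇒ phys 0x3D0AC  [3 reads]
#1 VA=0x1E03B37 (r,user):
  [0] read 0x32 idx=0: raw=0x40007 flags P=1 W=1 U=1 S=0
  [1] read 0x40 idx=15: raw=0x41007 flags P=1 W=1 U=1 S=0
  [2] read 0x41 idx=3: raw=0x44003 flags P=1 W=1 U=0 S=0
  ⇒ fault: PROTECTION_VIOLATION  — 3 lookups
#2 VA=0x541000502 (r,user):
  [0] read 0x32 idx=21: raw=0x47007 flags P=1 W=1 U=1 S=0
  [1] read 0x47 idx=8: raw=0x4B087 flags P=1 W=1 U=1 S=1
  ⇒ phys 0x4B502 (huge @L1)  [2 reads]
#3 VA=0x343017C91 (w,kernel):
  [0] read 0x32 idx=13: raw=0x4D007 flags P=1 W=1 U=1 S=0
  [1] read 0x4D idx=24: raw=0x4F007 flags P=1 W=1 U=1 S=0
  [2] read 0x4F idx=23: raw=0x53007 flags P=1 W=1 U=1 S=0
  ⇒ phys 0x53C91  [3 reads]

Entries read for #2: 2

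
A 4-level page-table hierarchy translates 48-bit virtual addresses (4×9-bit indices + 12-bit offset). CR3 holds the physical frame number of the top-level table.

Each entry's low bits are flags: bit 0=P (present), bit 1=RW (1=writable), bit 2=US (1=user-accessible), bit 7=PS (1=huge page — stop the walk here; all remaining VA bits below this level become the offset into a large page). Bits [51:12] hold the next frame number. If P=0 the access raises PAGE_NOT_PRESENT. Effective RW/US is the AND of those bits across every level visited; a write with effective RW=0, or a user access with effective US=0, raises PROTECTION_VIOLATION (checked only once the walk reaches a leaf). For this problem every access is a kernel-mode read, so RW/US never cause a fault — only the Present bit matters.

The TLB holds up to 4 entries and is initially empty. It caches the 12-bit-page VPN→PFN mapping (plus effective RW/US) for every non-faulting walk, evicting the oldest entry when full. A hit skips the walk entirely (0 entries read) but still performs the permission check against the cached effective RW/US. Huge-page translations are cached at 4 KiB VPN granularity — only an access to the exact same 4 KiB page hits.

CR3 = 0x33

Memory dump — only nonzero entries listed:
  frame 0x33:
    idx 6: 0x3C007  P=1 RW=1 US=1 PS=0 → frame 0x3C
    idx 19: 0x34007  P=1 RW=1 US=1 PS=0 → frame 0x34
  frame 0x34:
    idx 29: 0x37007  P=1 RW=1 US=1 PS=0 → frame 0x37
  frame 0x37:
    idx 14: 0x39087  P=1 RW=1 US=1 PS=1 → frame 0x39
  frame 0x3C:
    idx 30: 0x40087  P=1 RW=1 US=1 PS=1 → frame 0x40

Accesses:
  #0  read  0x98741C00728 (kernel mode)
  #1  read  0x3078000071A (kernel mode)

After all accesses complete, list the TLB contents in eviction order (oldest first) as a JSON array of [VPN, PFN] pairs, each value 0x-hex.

Walk each access:
#0 VA=0x98741C00728 (r,kernel):
  L0 @0x33[19] → 0x34007  P=1,RW=1,US=1,PS=0
  L1 @0x34[29] → 0x37007  P=1,RW=1,US=1,PS=0
  L2 @0x37[14] → 0x39087  P=1,RW=1,US=1,PS=1
  → PA=0x39728 (huge @L2)  (3 entries read)
#1 VA=0x3078000071A (r,kernel):
  L0 @0x33[6] → 0x3C007  P=1,RW=1,US=1,PS=0
  L1 @0x3C[30] → 0x40087  P=1,RW=1,US=1,PS=1
  → PA=0x4071A (huge @L1)  (2 entries read)

TLB: [["0x98741C00", "0x39"], ["0x30780000", "0x40"]]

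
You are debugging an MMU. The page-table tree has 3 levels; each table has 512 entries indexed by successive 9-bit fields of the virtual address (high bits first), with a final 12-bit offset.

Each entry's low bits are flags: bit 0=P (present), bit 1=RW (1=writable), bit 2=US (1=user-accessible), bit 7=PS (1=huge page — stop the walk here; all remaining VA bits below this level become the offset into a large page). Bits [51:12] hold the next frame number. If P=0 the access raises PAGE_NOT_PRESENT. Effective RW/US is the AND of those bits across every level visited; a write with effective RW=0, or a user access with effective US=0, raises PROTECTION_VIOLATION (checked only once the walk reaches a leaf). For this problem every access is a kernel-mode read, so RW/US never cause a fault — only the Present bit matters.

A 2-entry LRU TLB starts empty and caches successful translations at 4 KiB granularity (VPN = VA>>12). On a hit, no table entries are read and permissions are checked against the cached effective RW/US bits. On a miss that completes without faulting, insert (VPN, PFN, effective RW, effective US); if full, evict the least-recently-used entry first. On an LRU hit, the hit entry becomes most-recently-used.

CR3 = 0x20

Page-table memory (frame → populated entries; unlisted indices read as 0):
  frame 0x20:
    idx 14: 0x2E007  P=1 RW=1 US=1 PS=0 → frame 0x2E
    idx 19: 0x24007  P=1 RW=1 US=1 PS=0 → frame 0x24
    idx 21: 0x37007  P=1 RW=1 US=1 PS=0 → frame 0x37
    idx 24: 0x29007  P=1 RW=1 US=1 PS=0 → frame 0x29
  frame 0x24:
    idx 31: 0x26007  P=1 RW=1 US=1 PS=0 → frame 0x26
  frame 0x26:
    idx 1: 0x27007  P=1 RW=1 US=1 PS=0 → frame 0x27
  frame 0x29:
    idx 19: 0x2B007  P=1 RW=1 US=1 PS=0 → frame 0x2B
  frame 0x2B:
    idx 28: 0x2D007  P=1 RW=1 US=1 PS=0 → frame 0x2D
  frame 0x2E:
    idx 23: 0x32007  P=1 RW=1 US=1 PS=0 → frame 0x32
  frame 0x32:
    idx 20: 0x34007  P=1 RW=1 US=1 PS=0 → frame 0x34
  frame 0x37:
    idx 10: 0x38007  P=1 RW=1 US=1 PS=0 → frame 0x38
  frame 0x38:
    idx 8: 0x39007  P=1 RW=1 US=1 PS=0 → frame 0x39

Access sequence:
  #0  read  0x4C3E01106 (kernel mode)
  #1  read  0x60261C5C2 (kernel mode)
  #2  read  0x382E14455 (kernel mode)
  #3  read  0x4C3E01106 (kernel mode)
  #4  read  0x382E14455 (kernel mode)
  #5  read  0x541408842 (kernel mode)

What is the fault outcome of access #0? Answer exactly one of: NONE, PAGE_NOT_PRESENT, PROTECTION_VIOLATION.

Per-access translation:
#0 VA=0x4C3E01106 (r,kernel):
  lvl0: tbl 0x20, slot 19 ⇒ 0x24007 (P1/RW1/US1/PS0)
  lvl1: tbl 0x24, slot 31 ⇒ 0x26007 (P1/RW1/US1/PS0)
  lvl2: tbl 0x26, slot 1 ⇒ 0x27007 (P1/RW1/US1/PS0)
  → PA=0x27106  (3 entries read)
#1 VA=0x60261C5C2 (r,kernel):
  lvl0: tbl 0x20, slot 24 ⇒ 0x29007 (P1/RW1/US1/PS0)
  lvl1: tbl 0x29, slot 19 ⇒ 0x2B007 (P1/RW1/US1/PS0)
  lvl2: tbl 0x2B, slot 28 ⇒ 0x2D007 (P1/RW1/US1/PS0)
  → PA=0x2D5C2  (3 entries read)
#2 VA=0x382E14455 (r,kernel):
  lvl0: tbl 0x20, slot 14 ⇒ 0x2E007 (P1/RW1/US1/PS0)
  lvl1: tbl 0x2E, slot 23 ⇒ 0x32007 (P1/RW1/US1/PS0)
  lvl2: tbl 0x32, slot 20 ⇒ 0x34007 (P1/RW1/US1/PS0)
  → PA=0x34455  (3 entries read)
#3 VA=0x4C3E01106 (r,kernel):
  lvl0: tbl 0x20, slot 19 ⇒ 0x24007 (P1/RW1/US1/PS0)
  lvl1: tbl 0x24, slot 31 ⇒ 0x26007 (P1/RW1/US1/PS0)
  lvl2: tbl 0x26, slot 1 ⇒ 0x27007 (P1/RW1/US1/PS0)
  → PA=0x27106  (3 entries read)
#4 VA=0x382E14455 (r,kernel):
  TLB hit vpn=0x382E14 → PA=0x34455
#5 VA=0x541408842 (r,kernel):
  lvl0: tbl 0x20, slot 21 ⇒ 0x37007 (P1/RW1/US1/PS0)
  lvl1: tbl 0x37, slot 10 ⇒ 0x38007 (P1/RW1/US1/PS0)
  lvl2: tbl 0x38, slot 8 ⇒ 0x39007 (P1/RW1/US1/PS0)
  → PA=0x39842  (3 entries read)

Access #0 fault: NONE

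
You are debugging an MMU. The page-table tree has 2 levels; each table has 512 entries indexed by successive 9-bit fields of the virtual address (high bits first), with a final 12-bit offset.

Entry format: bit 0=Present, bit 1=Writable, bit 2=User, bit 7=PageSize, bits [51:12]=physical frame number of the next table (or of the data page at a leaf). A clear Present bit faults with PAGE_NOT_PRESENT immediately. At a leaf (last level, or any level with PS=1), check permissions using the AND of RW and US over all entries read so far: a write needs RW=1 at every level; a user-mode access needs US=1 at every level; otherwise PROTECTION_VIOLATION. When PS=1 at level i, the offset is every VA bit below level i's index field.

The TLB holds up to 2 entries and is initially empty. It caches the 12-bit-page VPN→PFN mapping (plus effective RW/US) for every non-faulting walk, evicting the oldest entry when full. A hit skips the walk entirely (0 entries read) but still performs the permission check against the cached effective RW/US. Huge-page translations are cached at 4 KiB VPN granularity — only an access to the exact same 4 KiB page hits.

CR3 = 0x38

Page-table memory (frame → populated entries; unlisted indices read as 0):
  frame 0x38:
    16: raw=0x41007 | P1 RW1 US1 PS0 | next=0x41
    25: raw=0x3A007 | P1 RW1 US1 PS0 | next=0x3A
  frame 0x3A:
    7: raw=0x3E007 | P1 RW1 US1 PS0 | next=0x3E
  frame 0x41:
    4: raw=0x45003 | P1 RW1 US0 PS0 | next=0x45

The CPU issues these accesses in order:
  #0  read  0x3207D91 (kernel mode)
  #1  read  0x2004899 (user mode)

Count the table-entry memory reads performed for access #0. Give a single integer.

Per-access translation:
#0 VA=0x3207D91 (r,kernel):
  [0] read 0x38 idx=25: raw=0x3A007 flags P=1 W=1 U=1 S=0
  [1] read 0x3A idx=7: raw=0x3E007 flags P=1 W=1 U=1 S=0
  ✓ 0x3ED91  — 2 lookups
#1 VA=0x2004899 (r,user):
  [0] read 0x38 idx=16: raw=0x41007 flags P=1 W=1 U=1 S=0
  [1] read 0x41 idx=4: raw=0x45003 flags P=1 W=1 U=0 S=0
  ⇒ fault: PROTECTION_VIOLATION  — 2 lookups

Entries read for #0: 2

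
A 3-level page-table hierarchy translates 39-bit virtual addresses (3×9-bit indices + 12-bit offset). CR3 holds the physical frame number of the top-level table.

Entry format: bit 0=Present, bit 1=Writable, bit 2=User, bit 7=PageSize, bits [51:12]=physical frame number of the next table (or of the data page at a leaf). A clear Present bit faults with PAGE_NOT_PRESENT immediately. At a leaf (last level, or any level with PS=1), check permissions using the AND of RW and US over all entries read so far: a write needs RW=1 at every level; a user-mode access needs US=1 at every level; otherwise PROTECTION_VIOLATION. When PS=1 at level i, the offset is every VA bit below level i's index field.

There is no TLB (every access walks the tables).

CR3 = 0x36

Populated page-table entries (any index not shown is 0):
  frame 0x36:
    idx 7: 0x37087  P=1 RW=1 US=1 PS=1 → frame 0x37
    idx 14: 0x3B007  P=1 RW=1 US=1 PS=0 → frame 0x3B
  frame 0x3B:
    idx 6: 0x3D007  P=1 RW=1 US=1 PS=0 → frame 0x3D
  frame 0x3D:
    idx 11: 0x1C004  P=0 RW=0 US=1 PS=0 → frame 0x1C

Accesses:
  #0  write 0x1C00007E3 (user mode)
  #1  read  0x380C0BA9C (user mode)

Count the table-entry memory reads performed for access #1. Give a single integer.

Walk each access:
#0 VA=0x1C00007E3 (w,user):
  lvl0: tbl 0x36, slot 7 ⇒ 0x37087 (P1/RW1/US1/PS1)
  ✓ 0x377E3 (huge @L0)  — 1 lookups
#1 VA=0x380C0BA9C (r,user):
  lvl0: tbl 0x36, slot 14 ⇒ 0x3B007 (P1/RW1/US1/PS0)
  lvl1: tbl 0x3B, slot 6 ⇒ 0x3D007 (P1/RW1/US1/PS0)
  lvl2: tbl 0x3D, slot 11 ⇒ 0x1C004 (P0/RW0/US1/PS0)
  ⇒ fault: PAGE_NOT_PRESENT  — 3 lookups

Entries read for #1: 3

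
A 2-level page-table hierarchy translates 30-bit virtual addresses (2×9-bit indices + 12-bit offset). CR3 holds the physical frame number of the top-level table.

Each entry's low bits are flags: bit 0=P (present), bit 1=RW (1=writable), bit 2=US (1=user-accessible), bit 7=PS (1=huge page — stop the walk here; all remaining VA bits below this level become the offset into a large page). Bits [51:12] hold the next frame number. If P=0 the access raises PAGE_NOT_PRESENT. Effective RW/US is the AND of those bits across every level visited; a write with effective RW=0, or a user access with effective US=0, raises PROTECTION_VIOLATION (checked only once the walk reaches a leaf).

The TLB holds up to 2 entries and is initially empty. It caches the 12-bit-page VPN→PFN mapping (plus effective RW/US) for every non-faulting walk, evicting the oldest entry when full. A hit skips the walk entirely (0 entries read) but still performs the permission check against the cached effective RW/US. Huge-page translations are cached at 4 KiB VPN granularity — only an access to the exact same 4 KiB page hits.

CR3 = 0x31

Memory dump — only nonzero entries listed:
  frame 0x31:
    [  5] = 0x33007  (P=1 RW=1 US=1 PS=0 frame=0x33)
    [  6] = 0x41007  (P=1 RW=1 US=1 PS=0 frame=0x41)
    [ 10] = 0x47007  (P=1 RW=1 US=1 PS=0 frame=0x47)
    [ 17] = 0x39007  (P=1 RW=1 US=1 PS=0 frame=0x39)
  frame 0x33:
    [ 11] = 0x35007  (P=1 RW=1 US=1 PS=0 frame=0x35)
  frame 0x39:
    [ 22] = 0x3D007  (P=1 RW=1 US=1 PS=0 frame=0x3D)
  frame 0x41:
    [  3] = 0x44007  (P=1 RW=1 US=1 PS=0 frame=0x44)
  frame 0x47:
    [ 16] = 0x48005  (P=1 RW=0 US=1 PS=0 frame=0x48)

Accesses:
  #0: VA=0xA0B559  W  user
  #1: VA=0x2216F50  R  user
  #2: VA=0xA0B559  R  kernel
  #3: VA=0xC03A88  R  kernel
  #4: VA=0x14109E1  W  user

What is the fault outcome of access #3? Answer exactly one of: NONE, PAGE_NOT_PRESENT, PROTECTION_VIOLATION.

Per-access translation:
#0 VA=0xA0B559 (w,user):
  lvl0: tbl 0x31, slot 5 ⇒ 0x33007 (P1/RW1/US1/PS0)
  lvl1: tbl 0x33, slot 11 ⇒ 0x35007 (P1/RW1/US1/PS0)
  → PA=0x35559  (2 entries read)
#1 VA=0x2216F50 (r,user):
  lvl0: tbl 0x31, slot 17 ⇒ 0x39007 (P1/RW1/US1/PS0)
  lvl1: tbl 0x39, slot 22 ⇒ 0x3D007 (P1/RW1/US1/PS0)
  → PA=0x3DF50  (2 entries read)
#2 VA=0xA0B559 (r,kernel):
  TLB hit vpn=0xA0B → PA=0x35559
#3 VA=0xC03A88 (r,kernel):
  lvl0: tbl 0x31, slot 6 ⇒ 0x41007 (P1/RW1/US1/PS0)
  lvl1: tbl 0x41, slot 3 ⇒ 0x44007 (P1/RW1/US1/PS0)
  → PA=0x44A88  (2 entries read)
#4 VA=0x14109E1 (w,user):
  lvl0: tbl 0x31, slot 10 ⇒ 0x47007 (P1/RW1/US1/PS0)
  lvl1: tbl 0x47, slot 16 ⇒ 0x48005 (P1/RW0/US1/PS0)
  → PROTECTION_VIOLATION  (2 entries read)

Access #3 fault: NONE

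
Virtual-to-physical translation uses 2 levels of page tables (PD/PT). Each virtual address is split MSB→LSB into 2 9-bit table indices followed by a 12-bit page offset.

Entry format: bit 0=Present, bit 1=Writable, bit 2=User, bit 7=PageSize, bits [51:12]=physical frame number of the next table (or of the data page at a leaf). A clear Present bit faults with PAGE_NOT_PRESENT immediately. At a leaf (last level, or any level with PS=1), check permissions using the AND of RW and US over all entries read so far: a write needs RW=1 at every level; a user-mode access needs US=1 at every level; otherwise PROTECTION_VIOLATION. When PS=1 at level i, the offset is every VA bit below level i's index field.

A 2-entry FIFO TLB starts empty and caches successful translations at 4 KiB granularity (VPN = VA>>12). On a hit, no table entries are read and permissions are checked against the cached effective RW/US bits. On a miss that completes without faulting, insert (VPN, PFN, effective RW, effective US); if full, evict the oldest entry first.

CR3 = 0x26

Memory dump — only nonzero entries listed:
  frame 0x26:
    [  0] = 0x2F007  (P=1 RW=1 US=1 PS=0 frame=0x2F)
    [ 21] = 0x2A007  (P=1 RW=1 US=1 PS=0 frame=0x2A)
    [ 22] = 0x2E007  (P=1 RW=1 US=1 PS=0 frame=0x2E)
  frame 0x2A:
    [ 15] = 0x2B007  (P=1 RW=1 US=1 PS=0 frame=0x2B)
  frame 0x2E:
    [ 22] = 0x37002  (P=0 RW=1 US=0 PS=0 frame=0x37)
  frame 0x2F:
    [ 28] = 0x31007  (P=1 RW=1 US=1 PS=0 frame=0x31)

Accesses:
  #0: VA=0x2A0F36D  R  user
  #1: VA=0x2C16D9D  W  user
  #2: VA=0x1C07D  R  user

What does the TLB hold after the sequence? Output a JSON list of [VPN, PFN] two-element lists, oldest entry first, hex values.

Trace:
#0 VA=0x2A0F36D (r,user):
  [0] read 0x26 idx=21: raw=0x2A007 flags P=1 W=1 U=1 S=0
  [1] read 0x2A idx=15: raw=0x2B007 flags P=1 W=1 U=1 S=0
  ⇒ phys 0x2B36D  [2 reads]
#1 VA=0x2C16D9D (w,user):
  [0] read 0x26 idx=22: raw=0x2E007 flags P=1 W=1 U=1 S=0
  [1] read 0x2E idx=22: raw=0x37002 flags P=0 W=1 U=0 S=0
  → PAGE_NOT_PRESENT  (2 entries read)
#2 VA=0x1C07D (r,user):
  [0] read 0x26 idx=0: raw=0x2F007 flags P=1 W=1 U=1 S=0
  [1] read 0x2F idx=28: raw=0x31007 flags P=1 W=1 U=1 S=0
  ⇒ phys 0x3107D  [2 reads]

TLB: [["0x2A0F", "0x2B"], ["0x1C", "0x31"]]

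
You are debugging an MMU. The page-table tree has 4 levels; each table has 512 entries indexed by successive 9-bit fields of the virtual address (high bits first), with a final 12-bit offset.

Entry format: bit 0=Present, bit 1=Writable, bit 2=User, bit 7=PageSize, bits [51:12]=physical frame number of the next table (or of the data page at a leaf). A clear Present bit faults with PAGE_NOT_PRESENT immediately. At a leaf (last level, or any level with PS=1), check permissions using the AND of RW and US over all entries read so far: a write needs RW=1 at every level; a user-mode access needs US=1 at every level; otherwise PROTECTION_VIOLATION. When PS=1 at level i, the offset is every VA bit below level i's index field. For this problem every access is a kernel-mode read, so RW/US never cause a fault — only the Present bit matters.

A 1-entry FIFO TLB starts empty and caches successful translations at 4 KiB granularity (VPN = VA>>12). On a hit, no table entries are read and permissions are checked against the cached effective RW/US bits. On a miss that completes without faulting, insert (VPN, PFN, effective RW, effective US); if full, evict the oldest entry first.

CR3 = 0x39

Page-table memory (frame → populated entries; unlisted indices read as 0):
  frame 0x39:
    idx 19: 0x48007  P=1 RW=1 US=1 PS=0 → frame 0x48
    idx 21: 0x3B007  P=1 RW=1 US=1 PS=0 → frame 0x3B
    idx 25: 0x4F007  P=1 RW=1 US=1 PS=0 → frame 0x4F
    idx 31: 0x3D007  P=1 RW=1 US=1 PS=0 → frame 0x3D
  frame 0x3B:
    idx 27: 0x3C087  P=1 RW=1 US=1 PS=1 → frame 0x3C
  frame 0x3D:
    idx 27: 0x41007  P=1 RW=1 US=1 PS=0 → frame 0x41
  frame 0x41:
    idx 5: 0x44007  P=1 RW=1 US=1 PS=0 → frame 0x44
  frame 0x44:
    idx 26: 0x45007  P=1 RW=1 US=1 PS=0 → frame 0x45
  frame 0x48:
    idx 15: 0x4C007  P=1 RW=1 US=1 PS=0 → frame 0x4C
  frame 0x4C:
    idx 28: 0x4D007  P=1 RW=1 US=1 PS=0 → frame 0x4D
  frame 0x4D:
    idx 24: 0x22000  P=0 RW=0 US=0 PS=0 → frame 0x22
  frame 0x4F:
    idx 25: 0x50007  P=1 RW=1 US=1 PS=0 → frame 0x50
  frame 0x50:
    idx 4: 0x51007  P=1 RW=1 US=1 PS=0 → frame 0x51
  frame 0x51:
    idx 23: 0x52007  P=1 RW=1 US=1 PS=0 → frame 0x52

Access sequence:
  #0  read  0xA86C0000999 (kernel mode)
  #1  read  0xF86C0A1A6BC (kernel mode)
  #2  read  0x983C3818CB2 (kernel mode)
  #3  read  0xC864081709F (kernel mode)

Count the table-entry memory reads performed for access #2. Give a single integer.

Trace:
#0 VA=0xA86C0000999 (r,kernel):
  L0: frame=0x39 idx=21 entry=0x3B007 [P=1 RW=1 US=1 PS=0]
  L1: frame=0x3B idx=27 entry=0x3C087 [P=1 RW=1 US=1 PS=1]
  ⇒ phys 0x3C999 (huge @L1)  [2 reads]
#1 VA=0xF86C0A1A6BC (r,kernel):
  L0: frame=0x39 idx=31 entry=0x3D007 [P=1 RW=1 US=1 PS=0]
  L1: frame=0x3D idx=27 entry=0x41007 [P=1 RW=1 US=1 PS=0]
  L2: frame=0x41 idx=5 entry=0x44007 [P=1 RW=1 US=1 PS=0]
  L3: frame=0x44 idx=26 entry=0x45007 [P=1 RW=1 US=1 PS=0]
  ⇒ phys 0x456BC  [4 reads]
#2 VA=0x983C3818CB2 (r,kernel):
  L0: frame=0x39 idx=19 entry=0x48007 [P=1 RW=1 US=1 PS=0]
  L1: frame=0x48 idx=15 entry=0x4C007 [P=1 RW=1 US=1 PS=0]
  L2: frame=0x4C idx=28 entry=0x4D007 [P=1 RW=1 US=1 PS=0]
  L3: frame=0x4D idx=24 entry=0x22000 [P=0 RW=0 US=0 PS=0]
  ⇒ fault: PAGE_NOT_PRESENT  — 4 lookups
#3 VA=0xC864081709F (r,kernel):
  L0: frame=0x39 idx=25 entry=0x4F007 [P=1 RW=1 US=1 PS=0]
  L1: frame=0x4F idx=25 entry=0x50007 [P=1 RW=1 US=1 PS=0]
  L2: frame=0x50 idx=4 entry=0x51007 [P=1 RW=1 US=1 PS=0]
  L3: frame=0x51 idx=23 entry=0x52007 [P=1 RW=1 US=1 PS=0]
  ⇒ phys 0x5209F  [4 reads]

Entries read for #2: 4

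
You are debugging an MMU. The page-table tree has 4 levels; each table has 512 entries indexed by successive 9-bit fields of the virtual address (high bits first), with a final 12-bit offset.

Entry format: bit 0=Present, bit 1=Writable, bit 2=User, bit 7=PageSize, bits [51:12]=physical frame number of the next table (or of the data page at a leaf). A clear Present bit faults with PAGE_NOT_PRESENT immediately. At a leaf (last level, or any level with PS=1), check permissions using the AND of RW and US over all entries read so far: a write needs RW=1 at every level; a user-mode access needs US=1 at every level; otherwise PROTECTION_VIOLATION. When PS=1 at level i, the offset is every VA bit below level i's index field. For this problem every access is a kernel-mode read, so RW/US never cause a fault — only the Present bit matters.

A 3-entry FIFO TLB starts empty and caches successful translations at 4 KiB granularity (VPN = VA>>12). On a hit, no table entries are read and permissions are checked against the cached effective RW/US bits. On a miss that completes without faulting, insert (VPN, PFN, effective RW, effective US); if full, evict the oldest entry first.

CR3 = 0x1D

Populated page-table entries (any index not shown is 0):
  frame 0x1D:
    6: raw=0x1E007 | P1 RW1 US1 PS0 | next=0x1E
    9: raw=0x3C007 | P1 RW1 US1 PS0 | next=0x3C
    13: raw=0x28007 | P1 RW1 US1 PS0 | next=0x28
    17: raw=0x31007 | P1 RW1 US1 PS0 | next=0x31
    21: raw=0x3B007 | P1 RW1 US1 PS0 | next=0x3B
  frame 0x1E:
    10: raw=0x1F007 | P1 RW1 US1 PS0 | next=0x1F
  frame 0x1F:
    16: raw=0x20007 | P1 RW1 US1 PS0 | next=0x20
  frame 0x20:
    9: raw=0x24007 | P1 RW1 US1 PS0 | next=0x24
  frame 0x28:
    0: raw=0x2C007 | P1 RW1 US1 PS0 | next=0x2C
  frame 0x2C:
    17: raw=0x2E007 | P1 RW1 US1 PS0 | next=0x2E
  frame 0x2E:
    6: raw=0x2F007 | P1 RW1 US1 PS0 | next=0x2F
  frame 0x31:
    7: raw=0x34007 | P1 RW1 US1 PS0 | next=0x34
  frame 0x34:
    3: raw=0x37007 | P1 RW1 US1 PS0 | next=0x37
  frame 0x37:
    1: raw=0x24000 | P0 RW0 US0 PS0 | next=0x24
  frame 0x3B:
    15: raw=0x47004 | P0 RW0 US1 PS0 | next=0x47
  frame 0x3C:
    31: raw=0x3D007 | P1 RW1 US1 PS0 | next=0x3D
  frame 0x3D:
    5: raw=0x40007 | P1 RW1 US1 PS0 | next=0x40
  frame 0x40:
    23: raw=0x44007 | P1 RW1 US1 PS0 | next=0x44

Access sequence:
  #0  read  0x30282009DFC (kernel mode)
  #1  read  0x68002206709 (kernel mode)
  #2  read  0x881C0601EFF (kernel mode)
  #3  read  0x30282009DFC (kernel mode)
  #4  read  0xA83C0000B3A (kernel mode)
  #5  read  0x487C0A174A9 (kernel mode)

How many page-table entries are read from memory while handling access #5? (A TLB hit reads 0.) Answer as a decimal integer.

Trace:
#0 VA=0x30282009DFC (r,kernel):
  [0] read 0x1D idx=6: raw=0x1E007 flags P=1 W=1 U=1 S=0
  [1] read 0x1E idx=10: raw=0x1F007 flags P=1 W=1 U=1 S=0
  [2] read 0x1F idx=16: raw=0x20007 flags P=1 W=1 U=1 S=0
  [3] read 0x20 idx=9: raw=0x24007 flags P=1 W=1 U=1 S=0
  ⇒ phys 0x24DFC  [4 reads]
#1 VA=0x68002206709 (r,kernel):
  [0] read 0x1D idx=13: raw=0x28007 flags P=1 W=1 U=1 S=0
  [1] read 0x28 idx=0: raw=0x2C007 flags P=1 W=1 U=1 S=0
  [2] read 0x2C idx=17: raw=0x2E007 flags P=1 W=1 U=1 S=0
  [3] read 0x2E idx=6: raw=0x2F007 flags P=1 W=1 U=1 S=0
  ⇒ phys 0x2F709  [4 reads]
#2 VA=0x881C0601EFF (r,kernel):
  [0] read 0x1D idx=17: raw=0x31007 flags P=1 W=1 U=1 S=0
  [1] read 0x31 idx=7: raw=0x34007 flags P=1 W=1 U=1 S=0
  [2] read 0x34 idx=3: raw=0x37007 flags P=1 W=1 U=1 S=0
  [3] read 0x37 idx=1: raw=0x24000 flags P=0 W=0 U=0 S=0
  ✗ PAGE_NOT_PRESENT  [4 reads]
#3 VA=0x30282009DFC (r,kernel):
  TLB hit vpn=0x30282009 → PA=0x24DFC
#4 VA=0xA83C0000B3A (r,kernel):
  [0] read 0x1D idx=21: raw=0x3B007 flags P=1 W=1 U=1 S=0
  [1] read 0x3B idx=15: raw=0x47004 flags P=0 W=0 U=1 S=0
  ✗ PAGE_NOT_PRESENT  [2 reads]
#5 VA=0x487C0A174A9 (r,kernel):
  [0] read 0x1D idx=9: raw=0x3C007 flags P=1 W=1 U=1 S=0
  [1] read 0x3C idx=31: raw=0x3D007 flags P=1 W=1 U=1 S=0
  [2] read 0x3D idx=5: raw=0x40007 flags P=1 W=1 U=1 S=0
  [3] read 0x40 idx=23: raw=0x44007 flags P=1 W=1 U=1 S=0
  ⇒ phys 0x444A9  [4 reads]

Entries read for #5: 4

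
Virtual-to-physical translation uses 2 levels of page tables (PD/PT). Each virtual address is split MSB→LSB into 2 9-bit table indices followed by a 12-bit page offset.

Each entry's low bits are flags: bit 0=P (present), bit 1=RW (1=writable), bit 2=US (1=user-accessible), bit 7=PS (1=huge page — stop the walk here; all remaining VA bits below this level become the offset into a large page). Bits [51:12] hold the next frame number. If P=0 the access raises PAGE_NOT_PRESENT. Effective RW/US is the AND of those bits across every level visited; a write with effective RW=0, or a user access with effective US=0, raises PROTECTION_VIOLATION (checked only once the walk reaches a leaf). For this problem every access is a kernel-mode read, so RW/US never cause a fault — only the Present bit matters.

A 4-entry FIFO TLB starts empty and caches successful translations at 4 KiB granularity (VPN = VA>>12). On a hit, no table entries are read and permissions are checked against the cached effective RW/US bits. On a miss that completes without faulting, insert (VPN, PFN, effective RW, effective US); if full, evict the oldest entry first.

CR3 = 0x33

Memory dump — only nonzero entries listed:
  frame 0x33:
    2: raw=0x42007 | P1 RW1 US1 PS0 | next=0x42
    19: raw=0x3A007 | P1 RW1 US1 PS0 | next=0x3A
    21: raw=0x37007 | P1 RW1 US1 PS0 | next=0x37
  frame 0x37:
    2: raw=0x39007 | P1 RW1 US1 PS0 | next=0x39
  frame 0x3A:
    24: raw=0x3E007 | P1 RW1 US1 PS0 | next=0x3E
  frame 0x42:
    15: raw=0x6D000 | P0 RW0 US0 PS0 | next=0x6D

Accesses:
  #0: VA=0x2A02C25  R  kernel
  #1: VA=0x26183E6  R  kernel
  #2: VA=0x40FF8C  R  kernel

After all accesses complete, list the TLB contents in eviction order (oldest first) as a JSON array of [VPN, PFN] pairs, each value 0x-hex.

Walk each access:
#0 VA=0x2A02C25 (r,kernel):
  lvl0: tbl 0x33, slot 21 ⇒ 0x37007 (P1/RW1/US1/PS0)
  lvl1: tbl 0x37, slot 2 ⇒ 0x39007 (P1/RW1/US1/PS0)
  ⇒ phys 0x39C25  [2 reads]
#1 VA=0x26183E6 (r,kernel):
  lvl0: tbl 0x33, slot 19 ⇒ 0x3A007 (P1/RW1/US1/PS0)
  lvl1: tbl 0x3A, slot 24 ⇒ 0x3E007 (P1/RW1/US1/PS0)
  ⇒ phys 0x3E3E6  [2 reads]
#2 VA=0x40FF8C (r,kernel):
  lvl0: tbl 0x33, slot 2 ⇒ 0x42007 (P1/RW1/US1/PS0)
  lvl1: tbl 0x42, slot 15 ⇒ 0x6D000 (P0/RW0/US0/PS0)
  → PAGE_NOT_PRESENT  (2 entries read)

TLB: [["0x2A02", "0x39"], ["0x2618", "0x3E"]]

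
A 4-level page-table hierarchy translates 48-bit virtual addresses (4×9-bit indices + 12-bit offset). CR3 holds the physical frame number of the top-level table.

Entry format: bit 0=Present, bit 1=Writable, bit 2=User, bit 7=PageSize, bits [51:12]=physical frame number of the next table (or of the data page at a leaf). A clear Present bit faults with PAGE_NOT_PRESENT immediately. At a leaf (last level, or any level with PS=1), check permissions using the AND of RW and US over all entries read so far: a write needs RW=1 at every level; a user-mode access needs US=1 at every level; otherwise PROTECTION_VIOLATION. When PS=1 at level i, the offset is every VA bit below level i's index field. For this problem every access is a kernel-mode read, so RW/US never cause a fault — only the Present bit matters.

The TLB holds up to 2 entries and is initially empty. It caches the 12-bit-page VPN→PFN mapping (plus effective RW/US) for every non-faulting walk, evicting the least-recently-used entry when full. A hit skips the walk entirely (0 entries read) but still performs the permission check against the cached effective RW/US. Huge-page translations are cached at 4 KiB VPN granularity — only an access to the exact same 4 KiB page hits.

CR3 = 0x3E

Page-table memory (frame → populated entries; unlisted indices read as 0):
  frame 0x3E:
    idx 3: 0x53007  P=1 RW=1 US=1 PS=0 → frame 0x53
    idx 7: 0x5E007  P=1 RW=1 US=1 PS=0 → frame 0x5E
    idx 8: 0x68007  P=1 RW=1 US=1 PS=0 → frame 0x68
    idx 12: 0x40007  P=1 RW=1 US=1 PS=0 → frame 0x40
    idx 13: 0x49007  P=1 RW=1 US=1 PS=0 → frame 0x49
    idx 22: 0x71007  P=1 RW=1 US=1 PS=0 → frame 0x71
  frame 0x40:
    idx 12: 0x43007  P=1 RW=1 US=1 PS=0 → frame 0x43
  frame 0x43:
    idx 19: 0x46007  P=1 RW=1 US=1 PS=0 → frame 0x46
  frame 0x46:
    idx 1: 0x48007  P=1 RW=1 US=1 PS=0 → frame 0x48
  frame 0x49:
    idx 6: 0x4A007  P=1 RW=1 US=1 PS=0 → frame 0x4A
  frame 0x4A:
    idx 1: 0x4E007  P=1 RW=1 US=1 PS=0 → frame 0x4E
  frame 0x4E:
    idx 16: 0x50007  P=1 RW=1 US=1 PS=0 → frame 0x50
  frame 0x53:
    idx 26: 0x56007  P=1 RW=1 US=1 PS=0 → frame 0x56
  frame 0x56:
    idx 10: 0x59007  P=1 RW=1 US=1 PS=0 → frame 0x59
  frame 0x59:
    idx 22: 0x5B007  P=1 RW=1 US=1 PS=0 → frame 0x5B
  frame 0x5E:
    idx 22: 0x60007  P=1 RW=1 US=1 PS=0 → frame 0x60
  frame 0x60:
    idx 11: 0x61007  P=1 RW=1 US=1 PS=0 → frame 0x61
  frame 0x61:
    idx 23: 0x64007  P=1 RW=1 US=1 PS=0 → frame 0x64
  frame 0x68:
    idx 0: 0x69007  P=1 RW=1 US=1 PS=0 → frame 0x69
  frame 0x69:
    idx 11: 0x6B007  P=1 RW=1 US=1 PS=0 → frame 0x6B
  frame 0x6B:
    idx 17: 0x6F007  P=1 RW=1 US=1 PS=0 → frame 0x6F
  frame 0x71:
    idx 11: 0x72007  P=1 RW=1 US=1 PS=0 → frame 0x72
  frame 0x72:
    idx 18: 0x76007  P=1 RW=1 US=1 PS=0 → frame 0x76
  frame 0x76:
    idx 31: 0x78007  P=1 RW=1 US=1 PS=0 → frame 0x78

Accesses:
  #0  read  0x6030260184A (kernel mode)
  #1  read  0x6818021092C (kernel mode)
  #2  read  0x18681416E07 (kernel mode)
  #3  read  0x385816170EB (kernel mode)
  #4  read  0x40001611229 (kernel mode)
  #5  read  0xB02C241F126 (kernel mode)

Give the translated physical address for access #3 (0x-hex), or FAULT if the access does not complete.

Per-access translation:
#0 VA=0x6030260184A (r,kernel):
  L0 @0x3E[12] → 0x40007  P=1,RW=1,US=1,PS=0
  L1 @0x40[12] → 0x43007  P=1,RW=1,US=1,PS=0
  L2 @0x43[19] → 0x46007  P=1,RW=1,US=1,PS=0
  L3 @0x46[1] → 0x48007  P=1,RW=1,US=1,PS=0
  ⇒ phys 0x4884A  [4 reads]
#1 VA=0x6818021092C (r,kernel):
  L0 @0x3E[13] → 0x49007  P=1,RW=1,US=1,PS=0
  L1 @0x49[6] → 0x4A007  P=1,RW=1,US=1,PS=0
  L2 @0x4A[1] → 0x4E007  P=1,RW=1,US=1,PS=0
  L3 @0x4E[16] → 0x50007  P=1,RW=1,US=1,PS=0
  ⇒ phys 0x5092C  [4 reads]
#2 VA=0x18681416E07 (r,kernel):
  L0 @0x3E[3] → 0x53007  P=1,RW=1,US=1,PS=0
  L1 @0x53[26] → 0x56007  P=1,RW=1,US=1,PS=0
  L2 @0x56[10] → 0x59007  P=1,RW=1,US=1,PS=0
  L3 @0x59[22] → 0x5B007  P=1,RW=1,US=1,PS=0
  ⇒ phys 0x5BE07  [4 reads]
#3 VA=0x385816170EB (r,kernel):
  L0 @0x3E[7] → 0x5E007  P=1,RW=1,US=1,PS=0
  L1 @0x5E[22] → 0x60007  P=1,RW=1,US=1,PS=0
  L2 @0x60[11] → 0x61007  P=1,RW=1,US=1,PS=0
  L3 @0x61[23] → 0x64007  P=1,RW=1,US=1,PS=0
  ⇒ phys 0x640EB  [4 reads]
#4 VA=0x40001611229 (r,kernel):
  L0 @0x3E[8] → 0x68007  P=1,RW=1,US=1,PS=0
  L1 @0x68[0] → 0x69007  P=1,RW=1,US=1,PS=0
  L2 @0x69[11] → 0x6B007  P=1,RW=1,US=1,PS=0
  L3 @0x6B[17] → 0x6F007  P=1,RW=1,US=1,PS=0
  ⇒ phys 0x6F229  [4 reads]
#5 VA=0xB02C241F126 (r,kernel):
  L0 @0x3E[22] → 0x71007  P=1,RW=1,US=1,PS=0
  L1 @0x71[11] → 0x72007  P=1,RW=1,US=1,PS=0
  L2 @0x72[18] → 0x76007  P=1,RW=1,US=1,PS=0
  L3 @0x76[31] → 0x78007  P=1,RW=1,US=1,PS=0
  ⇒ phys 0x78126  [4 reads]

Access #3 PA: 0x640EB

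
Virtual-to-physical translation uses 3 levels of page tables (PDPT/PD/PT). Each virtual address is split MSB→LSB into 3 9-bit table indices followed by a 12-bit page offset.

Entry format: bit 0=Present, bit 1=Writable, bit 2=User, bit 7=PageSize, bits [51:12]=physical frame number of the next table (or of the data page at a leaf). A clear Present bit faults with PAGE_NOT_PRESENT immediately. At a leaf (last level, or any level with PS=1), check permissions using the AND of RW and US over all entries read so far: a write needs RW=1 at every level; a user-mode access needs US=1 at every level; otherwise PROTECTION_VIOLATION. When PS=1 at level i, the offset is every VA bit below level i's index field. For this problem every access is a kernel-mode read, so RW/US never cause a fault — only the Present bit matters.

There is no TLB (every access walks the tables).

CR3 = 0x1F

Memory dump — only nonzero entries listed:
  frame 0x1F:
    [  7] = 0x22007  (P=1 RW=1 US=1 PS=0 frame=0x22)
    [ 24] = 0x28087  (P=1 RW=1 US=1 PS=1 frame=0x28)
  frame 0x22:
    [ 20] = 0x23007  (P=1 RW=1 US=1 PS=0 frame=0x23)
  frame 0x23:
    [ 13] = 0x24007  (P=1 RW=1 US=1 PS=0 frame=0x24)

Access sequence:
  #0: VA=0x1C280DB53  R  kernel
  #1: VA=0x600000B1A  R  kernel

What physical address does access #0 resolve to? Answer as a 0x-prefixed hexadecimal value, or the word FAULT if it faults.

Walk each access:
#0 VA=0x1C280DB53 (r,kernel):
  lvl0: tbl 0x1F, slot 7 ⇒ 0x22007 (P1/RW1/US1/PS0)
  lvl1: tbl 0x22, slot 20 ⇒ 0x23007 (P1/RW1/US1/PS0)
  lvl2: tbl 0x23, slot 13 ⇒ 0x24007 (P1/RW1/US1/PS0)
  → PA=0x24B53  (3 entries read)
#1 VA=0x600000B1A (r,kernel):
  lvl0: tbl 0x1F, slot 24 ⇒ 0x28087 (P1/RW1/US1/PS1)
  → PA=0x28B1A (huge @L0)  (1 entries read)

Access #0 PA: 0x24B53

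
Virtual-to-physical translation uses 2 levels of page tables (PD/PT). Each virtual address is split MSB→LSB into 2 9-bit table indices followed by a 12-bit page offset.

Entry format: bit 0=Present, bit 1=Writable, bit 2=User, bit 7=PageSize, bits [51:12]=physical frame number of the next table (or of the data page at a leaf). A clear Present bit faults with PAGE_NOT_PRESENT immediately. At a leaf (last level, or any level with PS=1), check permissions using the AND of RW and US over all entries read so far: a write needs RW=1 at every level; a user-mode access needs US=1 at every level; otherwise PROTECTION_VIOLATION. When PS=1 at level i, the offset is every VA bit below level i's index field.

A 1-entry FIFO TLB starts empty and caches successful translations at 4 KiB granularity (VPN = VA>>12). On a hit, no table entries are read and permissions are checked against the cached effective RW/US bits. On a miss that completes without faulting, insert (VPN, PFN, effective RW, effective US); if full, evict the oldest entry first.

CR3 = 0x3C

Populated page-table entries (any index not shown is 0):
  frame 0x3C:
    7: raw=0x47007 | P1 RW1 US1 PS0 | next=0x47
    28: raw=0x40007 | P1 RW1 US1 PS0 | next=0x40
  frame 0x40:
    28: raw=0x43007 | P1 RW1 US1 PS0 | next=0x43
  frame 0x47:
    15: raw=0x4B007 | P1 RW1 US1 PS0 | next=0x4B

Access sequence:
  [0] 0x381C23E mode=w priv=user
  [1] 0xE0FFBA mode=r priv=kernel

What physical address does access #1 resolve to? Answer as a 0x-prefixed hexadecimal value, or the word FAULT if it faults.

Walk each access:
#0 VA=0x381C23E (w,user):
  [0] read 0x3C idx=28: raw=0x40007 flags P=1 W=1 U=1 S=0
  [1] read 0x40 idx=28: raw=0x43007 flags P=1 W=1 U=1 S=0
  ✓ 0x4323E  — 2 lookups
#1 VA=0xE0FFBA (r,kernel):
  [0] read 0x3C idx=7: raw=0x47007 flags P=1 W=1 U=1 S=0
  [1] read 0x47 idx=15: raw=0x4B007 flags P=1 W=1 U=1 S=0
  ✓ 0x4BFBA  — 2 lookups

Access #1 PA: 0x4BFBA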